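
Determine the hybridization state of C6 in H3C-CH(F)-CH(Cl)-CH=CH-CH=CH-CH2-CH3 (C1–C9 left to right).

C6 carries 3 σ bonds, plus one π bond, giving a steric number of 3, so it is sp2.

sp²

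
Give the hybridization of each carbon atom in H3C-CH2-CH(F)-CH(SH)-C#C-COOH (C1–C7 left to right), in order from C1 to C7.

C1 sp3, C2 sp3, C3 sp3, C4 sp3, C5 sp, C6 sp, C7 sp2

C1 (4 σ bonds) has steric number 4: sp3.
C2 — 4 σ bonds. Steric number 4, so sp3.
C3 (4 σ bonds) has steric number 4: sp3.
C4 is sp3: 4 σ bonds, 4 electron-density regions.
C5 — 2 σ bonds, plus two π bonds. Steric number 2, so sp.
C6: 2 σ bonds, plus two π bonds — 2 electron domains, sp.
C7 — 3 σ bonds, plus one π bond. Steric number 3, so sp2.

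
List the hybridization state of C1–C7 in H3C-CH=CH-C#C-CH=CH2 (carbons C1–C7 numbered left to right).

C1 carries 4 σ bonds, giving a steric number of 4, so it is sp3.
C2: 3 σ bonds, plus one π bond; 3 regions of electron density → sp2.
C3: 3 σ bonds, plus one π bond; 3 regions of electron density → sp2.
C4 has 2 σ bonds, plus two π bonds: steric number 2 → sp.
C5: 2 σ bonds, plus two π bonds; 2 regions of electron density → sp.
C6 (3 σ bonds, plus one π bond) has steric number 3: sp2.
C7: 3 σ bonds, plus one π bond — 3 electron domains, sp2.

C1 sp3, C2 sp2, C3 sp2, C4 sp, C5 sp, C6 sp2, C7 sp2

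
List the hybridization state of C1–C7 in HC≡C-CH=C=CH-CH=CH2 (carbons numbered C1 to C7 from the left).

C1 is sp: 2 σ bonds, plus two π bonds, 2 electron-density regions.
C2 carries 2 σ bonds, plus two π bonds, giving a steric number of 2, so it is sp.
C3 has 3 σ bonds, plus one π bond: steric number 3 → sp2.
C4 carries 2 σ bonds, plus two π bonds, giving a steric number of 2, so it is sp.
C5: 3 σ bonds, plus one π bond — 3 electron domains, sp2.
C6 has 3 σ bonds, plus one π bond: steric number 3 → sp2.
C7: 3 σ bonds, plus one π bond; 3 regions of electron density → sp2.

C1 sp, C2 sp, C3 sp2, C4 sp, C5 sp2, C6 sp2, C7 sp2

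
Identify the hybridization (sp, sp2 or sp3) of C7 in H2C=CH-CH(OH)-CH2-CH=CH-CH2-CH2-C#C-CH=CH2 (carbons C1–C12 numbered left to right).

C7: 4 σ bonds; 4 regions of electron density → sp3.

sp^3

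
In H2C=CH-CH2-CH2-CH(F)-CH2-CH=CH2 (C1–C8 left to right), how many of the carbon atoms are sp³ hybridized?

C1: sp2
C2: sp2
C3: sp3 ✓
C4: sp3 ✓
C5: sp3 ✓
C6: sp3 ✓
C7: sp2
C8: sp2
C3, C4, C5, C6 → 4 sp3 carbons.

4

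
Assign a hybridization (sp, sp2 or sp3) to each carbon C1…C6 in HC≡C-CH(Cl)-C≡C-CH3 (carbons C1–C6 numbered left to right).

C1 sp, C2 sp, C3 sp3, C4 sp, C5 sp, C6 sp3

C1 carries 2 σ bonds, plus two π bonds, giving a steric number of 2, so it is sp.
C2 has 2 σ bonds, plus two π bonds: steric number 2 → sp.
C3 has 4 σ bonds: steric number 4 → sp3.
C4: 2 σ bonds, plus two π bonds — 2 electron domains, sp.
C5 has 2 σ bonds, plus two π bonds: steric number 2 → sp.
C6: 4 σ bonds — 4 electron domains, sp3.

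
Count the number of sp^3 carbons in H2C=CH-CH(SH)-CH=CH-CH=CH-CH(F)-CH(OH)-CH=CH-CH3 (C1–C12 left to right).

4

C1: sp2
C2: sp2
C3: sp3 ✓
C4: sp2
C5: sp2
C6: sp2
C7: sp2
C8: sp3 ✓
C9: sp3 ✓
C10: sp2
C11: sp2
C12: sp3 ✓
C3, C8, C9, C12 → 4 sp3 carbons.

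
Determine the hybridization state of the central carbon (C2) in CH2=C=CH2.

sp

Two σ bonds and two π bonds (one to each neighbour) → sp.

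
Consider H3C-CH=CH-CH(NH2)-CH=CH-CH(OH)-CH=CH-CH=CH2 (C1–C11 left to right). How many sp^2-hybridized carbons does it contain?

C1: sp3
C2: sp2 ✓
C3: sp2 ✓
C4: sp3
C5: sp2 ✓
C6: sp2 ✓
C7: sp3
C8: sp2 ✓
C9: sp2 ✓
C10: sp2 ✓
C11: sp2 ✓
C2, C3, C5, C6, C8, C9, C10, C11 → 8 sp2 carbons.

8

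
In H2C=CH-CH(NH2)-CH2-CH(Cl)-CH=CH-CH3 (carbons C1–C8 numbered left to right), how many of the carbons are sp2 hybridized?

4

C1: sp2 ✓
C2: sp2 ✓
C3: sp3
C4: sp3
C5: sp3
C6: sp2 ✓
C7: sp2 ✓
C8: sp3
C1, C2, C6, C7 → 4 sp2 carbons.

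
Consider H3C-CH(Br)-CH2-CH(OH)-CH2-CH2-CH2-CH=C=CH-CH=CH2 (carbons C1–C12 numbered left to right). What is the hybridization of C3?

sp^3

C3: 4 σ bonds — 4 electron domains, sp3.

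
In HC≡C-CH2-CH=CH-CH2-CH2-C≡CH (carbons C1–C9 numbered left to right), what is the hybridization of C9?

C9 has 2 σ bonds, plus two π bonds: steric number 2 → sp.

sp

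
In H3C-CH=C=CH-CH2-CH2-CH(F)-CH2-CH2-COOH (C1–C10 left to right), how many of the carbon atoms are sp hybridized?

1

C1: sp3
C2: sp2
C3: sp ✓
C4: sp2
C5: sp3
C6: sp3
C7: sp3
C8: sp3
C9: sp3
C10: sp2
C3 → 1 sp carbon.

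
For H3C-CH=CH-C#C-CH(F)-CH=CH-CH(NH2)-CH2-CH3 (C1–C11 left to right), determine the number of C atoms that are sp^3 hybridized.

5

C1: sp3 ✓
C2: sp2
C3: sp2
C4: sp
C5: sp
C6: sp3 ✓
C7: sp2
C8: sp2
C9: sp3 ✓
C10: sp3 ✓
C11: sp3 ✓
C1, C6, C9, C10, C11 → 5 sp3 carbons.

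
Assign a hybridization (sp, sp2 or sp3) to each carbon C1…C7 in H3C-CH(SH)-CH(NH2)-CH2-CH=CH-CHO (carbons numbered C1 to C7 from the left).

C1 sp3, C2 sp3, C3 sp3, C4 sp3, C5 sp2, C6 sp2, C7 sp2

C1: 4 σ bonds; 4 regions of electron density → sp3.
C2: 4 σ bonds — 4 electron domains, sp3.
C3 — 4 σ bonds. Steric number 4, so sp3.
C4 is sp3: 4 σ bonds, 4 electron-density regions.
C5 carries 3 σ bonds, plus one π bond, giving a steric number of 3, so it is sp2.
C6 — 3 σ bonds, plus one π bond. Steric number 3, so sp2.
C7 is sp2: 3 σ bonds, plus one π bond, 3 electron-density regions.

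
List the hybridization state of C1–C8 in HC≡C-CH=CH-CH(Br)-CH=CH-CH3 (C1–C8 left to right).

C1 — 2 σ bonds, plus two π bonds. Steric number 2, so sp.
C2: 2 σ bonds, plus two π bonds; 2 regions of electron density → sp.
C3: 3 σ bonds, plus one π bond — 3 electron domains, sp2.
C4 carries 3 σ bonds, plus one π bond, giving a steric number of 3, so it is sp2.
C5 carries 4 σ bonds, giving a steric number of 4, so it is sp3.
C6 is sp2: 3 σ bonds, plus one π bond, 3 electron-density regions.
C7: 3 σ bonds, plus one π bond; 3 regions of electron density → sp2.
C8: 4 σ bonds — 4 electron domains, sp3.

C1 sp, C2 sp, C3 sp2, C4 sp2, C5 sp3, C6 sp2, C7 sp2, C8 sp3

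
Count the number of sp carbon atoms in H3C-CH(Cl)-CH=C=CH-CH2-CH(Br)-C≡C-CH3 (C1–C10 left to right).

C1: sp3
C2: sp3
C3: sp2
C4: sp ✓
C5: sp2
C6: sp3
C7: sp3
C8: sp ✓
C9: sp ✓
C10: sp3
C4, C8, C9 → 3 sp carbons.

3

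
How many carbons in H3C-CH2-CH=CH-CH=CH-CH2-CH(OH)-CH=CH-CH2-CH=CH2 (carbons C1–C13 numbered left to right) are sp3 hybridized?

5

C1: sp3 ✓
C2: sp3 ✓
C3: sp2
C4: sp2
C5: sp2
C6: sp2
C7: sp3 ✓
C8: sp3 ✓
C9: sp2
C10: sp2
C11: sp3 ✓
C12: sp2
C13: sp2
C1, C2, C7, C8, C11 → 5 sp3 carbons.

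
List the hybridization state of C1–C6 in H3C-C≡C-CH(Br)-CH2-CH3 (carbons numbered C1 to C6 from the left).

C1 — 4 σ bonds. Steric number 4, so sp3.
C2 has 2 σ bonds, plus two π bonds: steric number 2 → sp.
C3: 2 σ bonds, plus two π bonds; 2 regions of electron density → sp.
C4: 4 σ bonds — 4 electron domains, sp3.
C5 is sp3: 4 σ bonds, 4 electron-density regions.
C6 has 4 σ bonds: steric number 4 → sp3.

C1 sp3, C2 sp, C3 sp, C4 sp3, C5 sp3, C6 sp3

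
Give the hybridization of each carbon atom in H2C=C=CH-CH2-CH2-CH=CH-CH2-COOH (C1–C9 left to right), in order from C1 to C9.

C1 sp2, C2 sp, C3 sp2, C4 sp3, C5 sp3, C6 sp2, C7 sp2, C8 sp3, C9 sp2

C1 — 3 σ bonds, plus one π bond. Steric number 3, so sp2.
C2 — 2 σ bonds, plus two π bonds. Steric number 2, so sp.
C3 — 3 σ bonds, plus one π bond. Steric number 3, so sp2.
C4 has 4 σ bonds: steric number 4 → sp3.
C5 is sp3: 4 σ bonds, 4 electron-density regions.
C6 carries 3 σ bonds, plus one π bond, giving a steric number of 3, so it is sp2.
C7 has 3 σ bonds, plus one π bond: steric number 3 → sp2.
C8 carries 4 σ bonds, giving a steric number of 4, so it is sp3.
C9: 3 σ bonds, plus one π bond — 3 electron domains, sp2.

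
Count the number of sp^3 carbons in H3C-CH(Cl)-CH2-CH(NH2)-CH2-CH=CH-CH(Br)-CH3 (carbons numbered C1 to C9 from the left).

7

C1: sp3 ✓
C2: sp3 ✓
C3: sp3 ✓
C4: sp3 ✓
C5: sp3 ✓
C6: sp2
C7: sp2
C8: sp3 ✓
C9: sp3 ✓
C1, C2, C3, C4, C5, C8, C9 → 7 sp3 carbons.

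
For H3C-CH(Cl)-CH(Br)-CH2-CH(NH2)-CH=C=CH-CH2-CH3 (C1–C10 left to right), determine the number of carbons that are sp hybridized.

1

C1: sp3
C2: sp3
C3: sp3
C4: sp3
C5: sp3
C6: sp2
C7: sp ✓
C8: sp2
C9: sp3
C10: sp3
C7 → 1 sp carbon.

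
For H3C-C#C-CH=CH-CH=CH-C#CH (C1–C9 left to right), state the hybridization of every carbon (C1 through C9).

C1 is sp3: 4 σ bonds, 4 electron-density regions.
C2 has 2 σ bonds, plus two π bonds: steric number 2 → sp.
C3 (2 σ bonds, plus two π bonds) has steric number 2: sp.
C4 carries 3 σ bonds, plus one π bond, giving a steric number of 3, so it is sp2.
C5 has 3 σ bonds, plus one π bond: steric number 3 → sp2.
C6 has 3 σ bonds, plus one π bond: steric number 3 → sp2.
C7: 3 σ bonds, plus one π bond — 3 electron domains, sp2.
C8: 2 σ bonds, plus two π bonds — 2 electron domains, sp.
C9: 2 σ bonds, plus two π bonds — 2 electron domains, sp.

C1 sp3, C2 sp, C3 sp, C4 sp2, C5 sp2, C6 sp2, C7 sp2, C8 sp, C9 sp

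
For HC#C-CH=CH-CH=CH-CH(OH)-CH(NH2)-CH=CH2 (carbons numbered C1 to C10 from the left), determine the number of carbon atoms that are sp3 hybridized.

2

C1: sp
C2: sp
C3: sp2
C4: sp2
C5: sp2
C6: sp2
C7: sp3 ✓
C8: sp3 ✓
C9: sp2
C10: sp2
C7, C8 → 2 sp3 carbons.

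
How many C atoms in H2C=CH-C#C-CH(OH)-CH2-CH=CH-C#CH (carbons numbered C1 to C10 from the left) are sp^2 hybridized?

4

C1: sp2 ✓
C2: sp2 ✓
C3: sp
C4: sp
C5: sp3
C6: sp3
C7: sp2 ✓
C8: sp2 ✓
C9: sp
C10: sp
C1, C2, C7, C8 → 4 sp2 carbons.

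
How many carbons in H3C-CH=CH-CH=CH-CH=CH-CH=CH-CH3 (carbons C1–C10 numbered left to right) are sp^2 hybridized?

C1: sp3
C2: sp2 ✓
C3: sp2 ✓
C4: sp2 ✓
C5: sp2 ✓
C6: sp2 ✓
C7: sp2 ✓
C8: sp2 ✓
C9: sp2 ✓
C10: sp3
C2, C3, C4, C5, C6, C7, C8, C9 → 8 sp2 carbons.

8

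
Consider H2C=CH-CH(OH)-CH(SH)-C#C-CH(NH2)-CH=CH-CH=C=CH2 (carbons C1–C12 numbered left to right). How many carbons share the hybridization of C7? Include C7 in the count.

3

C7 is sp3 (only σ bonds).
C1: sp2
C2: sp2
C3: sp3 ✓
C4: sp3 ✓
C5: sp
C6: sp
C7: sp3 ✓
C8: sp2
C9: sp2
C10: sp2
C11: sp
C12: sp2
3 carbons are sp3.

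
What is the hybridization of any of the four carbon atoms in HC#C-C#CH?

Every carbon is part of a C≡C triple bond: two σ regions → sp.

sp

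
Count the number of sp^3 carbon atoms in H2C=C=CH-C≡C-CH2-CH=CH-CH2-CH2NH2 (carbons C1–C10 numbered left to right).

C1: sp2
C2: sp
C3: sp2
C4: sp
C5: sp
C6: sp3 ✓
C7: sp2
C8: sp2
C9: sp3 ✓
C10: sp3 ✓
C6, C9, C10 → 3 sp3 carbons.

3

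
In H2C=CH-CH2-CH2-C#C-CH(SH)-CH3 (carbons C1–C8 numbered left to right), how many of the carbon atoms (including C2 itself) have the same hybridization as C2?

2

C2 is sp2 (one π bond).
C1: sp2 ✓
C2: sp2 ✓
C3: sp3
C4: sp3
C5: sp
C6: sp
C7: sp3
C8: sp3
2 carbons are sp2.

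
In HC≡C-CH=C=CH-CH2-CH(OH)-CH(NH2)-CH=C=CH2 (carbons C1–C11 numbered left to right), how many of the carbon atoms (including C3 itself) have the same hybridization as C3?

4

C3 is sp2 (one π bond).
C1: sp
C2: sp
C3: sp2 ✓
C4: sp
C5: sp2 ✓
C6: sp3
C7: sp3
C8: sp3
C9: sp2 ✓
C10: sp
C11: sp2 ✓
4 carbons are sp2.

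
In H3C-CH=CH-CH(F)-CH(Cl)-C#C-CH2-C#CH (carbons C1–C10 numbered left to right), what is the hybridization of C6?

sp

C6 carries 2 σ bonds, plus two π bonds, giving a steric number of 2, so it is sp.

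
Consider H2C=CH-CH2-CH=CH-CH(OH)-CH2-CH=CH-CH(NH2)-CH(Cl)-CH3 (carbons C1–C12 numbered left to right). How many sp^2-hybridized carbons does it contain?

C1: sp2 ✓
C2: sp2 ✓
C3: sp3
C4: sp2 ✓
C5: sp2 ✓
C6: sp3
C7: sp3
C8: sp2 ✓
C9: sp2 ✓
C10: sp3
C11: sp3
C12: sp3
C1, C2, C4, C5, C8, C9 → 6 sp2 carbons.

6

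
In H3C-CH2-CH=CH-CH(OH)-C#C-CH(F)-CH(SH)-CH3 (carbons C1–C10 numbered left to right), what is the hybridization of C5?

C5: 4 σ bonds — 4 electron domains, sp3.

sp³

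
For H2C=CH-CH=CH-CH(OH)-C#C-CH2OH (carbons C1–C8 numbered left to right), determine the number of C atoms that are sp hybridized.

C1: sp2
C2: sp2
C3: sp2
C4: sp2
C5: sp3
C6: sp ✓
C7: sp ✓
C8: sp3
C6, C7 → 2 sp carbons.

2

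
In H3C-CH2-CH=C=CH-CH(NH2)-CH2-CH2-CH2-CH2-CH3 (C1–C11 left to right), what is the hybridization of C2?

sp³

C2 — 4 σ bonds. Steric number 4, so sp3.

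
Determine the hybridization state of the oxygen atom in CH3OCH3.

sp^3

Two σ bonds + two lone pairs = steric number 4 → sp3.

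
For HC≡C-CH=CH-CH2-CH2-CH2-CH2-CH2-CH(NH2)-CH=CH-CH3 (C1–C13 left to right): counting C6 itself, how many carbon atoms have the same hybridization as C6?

7

C6 is sp3 (only σ bonds).
C1: sp
C2: sp
C3: sp2
C4: sp2
C5: sp3 ✓
C6: sp3 ✓
C7: sp3 ✓
C8: sp3 ✓
C9: sp3 ✓
C10: sp3 ✓
C11: sp2
C12: sp2
C13: sp3 ✓
7 carbons are sp3.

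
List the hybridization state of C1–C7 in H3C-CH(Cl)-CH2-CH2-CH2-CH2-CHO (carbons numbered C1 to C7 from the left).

C1 sp3, C2 sp3, C3 sp3, C4 sp3, C5 sp3, C6 sp3, C7 sp2

C1 is sp3: 4 σ bonds, 4 electron-density regions.
C2: 4 σ bonds — 4 electron domains, sp3.
C3 (4 σ bonds) has steric number 4: sp3.
C4: 4 σ bonds — 4 electron domains, sp3.
C5: 4 σ bonds; 4 regions of electron density → sp3.
C6 carries 4 σ bonds, giving a steric number of 4, so it is sp3.
C7 carries 3 σ bonds, plus one π bond, giving a steric number of 3, so it is sp2.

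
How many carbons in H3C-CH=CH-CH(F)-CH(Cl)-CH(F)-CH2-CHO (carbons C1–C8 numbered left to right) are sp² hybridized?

C1: sp3
C2: sp2 ✓
C3: sp2 ✓
C4: sp3
C5: sp3
C6: sp3
C7: sp3
C8: sp2 ✓
C2, C3, C8 → 3 sp2 carbons.

3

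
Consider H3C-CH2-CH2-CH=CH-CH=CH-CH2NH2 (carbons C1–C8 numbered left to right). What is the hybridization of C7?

sp^2

C7: 3 σ bonds, plus one π bond — 3 electron domains, sp2.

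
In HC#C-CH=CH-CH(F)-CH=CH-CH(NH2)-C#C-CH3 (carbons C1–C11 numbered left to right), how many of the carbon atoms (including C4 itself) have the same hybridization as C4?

C4 is sp2 (one π bond).
C1: sp
C2: sp
C3: sp2 ✓
C4: sp2 ✓
C5: sp3
C6: sp2 ✓
C7: sp2 ✓
C8: sp3
C9: sp
C10: sp
C11: sp3
4 carbons are sp2.

4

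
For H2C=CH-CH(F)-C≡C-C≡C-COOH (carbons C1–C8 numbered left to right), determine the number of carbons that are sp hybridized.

4

C1: sp2
C2: sp2
C3: sp3
C4: sp ✓
C5: sp ✓
C6: sp ✓
C7: sp ✓
C8: sp2
C4, C5, C6, C7 → 4 sp carbons.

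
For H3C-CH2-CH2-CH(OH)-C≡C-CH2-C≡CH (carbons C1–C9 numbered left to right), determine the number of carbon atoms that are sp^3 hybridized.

5

C1: sp3 ✓
C2: sp3 ✓
C3: sp3 ✓
C4: sp3 ✓
C5: sp
C6: sp
C7: sp3 ✓
C8: sp
C9: sp
C1, C2, C3, C4, C7 → 5 sp3 carbons.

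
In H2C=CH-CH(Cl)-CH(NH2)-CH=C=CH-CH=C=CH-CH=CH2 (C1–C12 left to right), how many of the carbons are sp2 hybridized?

8

C1: sp2 ✓
C2: sp2 ✓
C3: sp3
C4: sp3
C5: sp2 ✓
C6: sp
C7: sp2 ✓
C8: sp2 ✓
C9: sp
C10: sp2 ✓
C11: sp2 ✓
C12: sp2 ✓
C1, C2, C5, C7, C8, C10, C11, C12 → 8 sp2 carbons.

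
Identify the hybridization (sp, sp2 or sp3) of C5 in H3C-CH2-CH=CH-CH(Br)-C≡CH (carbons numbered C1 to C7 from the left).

sp^3

C5 is sp3: 4 σ bonds, 4 electron-density regions.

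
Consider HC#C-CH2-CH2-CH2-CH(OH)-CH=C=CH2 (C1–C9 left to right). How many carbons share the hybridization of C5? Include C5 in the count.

C5 is sp3 (only σ bonds).
C1: sp
C2: sp
C3: sp3 ✓
C4: sp3 ✓
C5: sp3 ✓
C6: sp3 ✓
C7: sp2
C8: sp
C9: sp2
4 carbons are sp3.

4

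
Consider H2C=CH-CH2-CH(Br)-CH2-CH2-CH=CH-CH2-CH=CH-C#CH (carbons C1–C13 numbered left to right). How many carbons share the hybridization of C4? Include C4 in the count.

C4 is sp3 (only σ bonds).
C1: sp2
C2: sp2
C3: sp3 ✓
C4: sp3 ✓
C5: sp3 ✓
C6: sp3 ✓
C7: sp2
C8: sp2
C9: sp3 ✓
C10: sp2
C11: sp2
C12: sp
C13: sp
5 carbons are sp3.

5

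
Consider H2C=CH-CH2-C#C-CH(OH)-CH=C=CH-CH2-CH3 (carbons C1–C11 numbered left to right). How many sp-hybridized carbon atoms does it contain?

C1: sp2
C2: sp2
C3: sp3
C4: sp ✓
C5: sp ✓
C6: sp3
C7: sp2
C8: sp ✓
C9: sp2
C10: sp3
C11: sp3
C4, C5, C8 → 3 sp carbons.

3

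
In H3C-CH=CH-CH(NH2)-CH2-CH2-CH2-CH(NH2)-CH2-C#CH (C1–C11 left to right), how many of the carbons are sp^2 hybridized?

C1: sp3
C2: sp2 ✓
C3: sp2 ✓
C4: sp3
C5: sp3
C6: sp3
C7: sp3
C8: sp3
C9: sp3
C10: sp
C11: sp
C2, C3 → 2 sp2 carbons.

2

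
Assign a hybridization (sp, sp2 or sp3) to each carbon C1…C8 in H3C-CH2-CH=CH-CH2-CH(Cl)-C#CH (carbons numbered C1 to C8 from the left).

C1 is sp3: 4 σ bonds, 4 electron-density regions.
C2 (4 σ bonds) has steric number 4: sp3.
C3 carries 3 σ bonds, plus one π bond, giving a steric number of 3, so it is sp2.
C4 carries 3 σ bonds, plus one π bond, giving a steric number of 3, so it is sp2.
C5: 4 σ bonds — 4 electron domains, sp3.
C6: 4 σ bonds — 4 electron domains, sp3.
C7: 2 σ bonds, plus two π bonds; 2 regions of electron density → sp.
C8 is sp: 2 σ bonds, plus two π bonds, 2 electron-density regions.

C1 sp3, C2 sp3, C3 sp2, C4 sp2, C5 sp3, C6 sp3, C7 sp, C8 sp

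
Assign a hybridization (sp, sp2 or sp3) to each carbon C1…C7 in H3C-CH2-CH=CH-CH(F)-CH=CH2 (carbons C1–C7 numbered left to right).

C1 — 4 σ bonds. Steric number 4, so sp3.
C2 (4 σ bonds) has steric number 4: sp3.
C3: 3 σ bonds, plus one π bond; 3 regions of electron density → sp2.
C4 (3 σ bonds, plus one π bond) has steric number 3: sp2.
C5 has 4 σ bonds: steric number 4 → sp3.
C6 has 3 σ bonds, plus one π bond: steric number 3 → sp2.
C7: 3 σ bonds, plus one π bond — 3 electron domains, sp2.

C1 sp3, C2 sp3, C3 sp2, C4 sp2, C5 sp3, C6 sp2, C7 sp2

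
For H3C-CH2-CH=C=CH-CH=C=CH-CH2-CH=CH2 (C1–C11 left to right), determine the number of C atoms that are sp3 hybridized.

C1: sp3 ✓
C2: sp3 ✓
C3: sp2
C4: sp
C5: sp2
C6: sp2
C7: sp
C8: sp2
C9: sp3 ✓
C10: sp2
C11: sp2
C1, C2, C9 → 3 sp3 carbons.

3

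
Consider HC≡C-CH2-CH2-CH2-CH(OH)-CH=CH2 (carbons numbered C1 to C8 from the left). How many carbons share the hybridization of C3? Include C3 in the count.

4

C3 is sp3 (only σ bonds).
C1: sp
C2: sp
C3: sp3 ✓
C4: sp3 ✓
C5: sp3 ✓
C6: sp3 ✓
C7: sp2
C8: sp2
4 carbons are sp3.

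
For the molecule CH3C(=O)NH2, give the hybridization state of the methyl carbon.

The methyl carbon has 4 σ bonds: steric number 4 → sp3.

sp^3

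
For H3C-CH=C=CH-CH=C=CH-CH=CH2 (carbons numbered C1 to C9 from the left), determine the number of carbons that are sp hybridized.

2

C1: sp3
C2: sp2
C3: sp ✓
C4: sp2
C5: sp2
C6: sp ✓
C7: sp2
C8: sp2
C9: sp2
C3, C6 → 2 sp carbons.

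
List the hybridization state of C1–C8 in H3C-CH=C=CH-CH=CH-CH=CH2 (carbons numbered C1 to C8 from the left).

C1 sp3, C2 sp2, C3 sp, C4 sp2, C5 sp2, C6 sp2, C7 sp2, C8 sp2

C1 carries 4 σ bonds, giving a steric number of 4, so it is sp3.
C2 carries 3 σ bonds, plus one π bond, giving a steric number of 3, so it is sp2.
C3 (2 σ bonds, plus two π bonds) has steric number 2: sp.
C4: 3 σ bonds, plus one π bond; 3 regions of electron density → sp2.
C5 carries 3 σ bonds, plus one π bond, giving a steric number of 3, so it is sp2.
C6 — 3 σ bonds, plus one π bond. Steric number 3, so sp2.
C7 has 3 σ bonds, plus one π bond: steric number 3 → sp2.
C8 — 3 σ bonds, plus one π bond. Steric number 3, so sp2.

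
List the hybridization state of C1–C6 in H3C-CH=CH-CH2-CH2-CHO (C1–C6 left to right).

C1 sp3, C2 sp2, C3 sp2, C4 sp3, C5 sp3, C6 sp2

C1 carries 4 σ bonds, giving a steric number of 4, so it is sp3.
C2 (3 σ bonds, plus one π bond) has steric number 3: sp2.
C3: 3 σ bonds, plus one π bond — 3 electron domains, sp2.
C4 is sp3: 4 σ bonds, 4 electron-density regions.
C5: 4 σ bonds; 4 regions of electron density → sp3.
C6 — 3 σ bonds, plus one π bond. Steric number 3, so sp2.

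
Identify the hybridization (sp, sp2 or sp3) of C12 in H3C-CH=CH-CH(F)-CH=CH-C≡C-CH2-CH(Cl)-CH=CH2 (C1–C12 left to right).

sp2

C12 carries 3 σ bonds, plus one π bond, giving a steric number of 3, so it is sp2.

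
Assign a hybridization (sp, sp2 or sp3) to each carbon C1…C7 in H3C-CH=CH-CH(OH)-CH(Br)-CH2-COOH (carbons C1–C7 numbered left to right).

C1 carries 4 σ bonds, giving a steric number of 4, so it is sp3.
C2: 3 σ bonds, plus one π bond; 3 regions of electron density → sp2.
C3 carries 3 σ bonds, plus one π bond, giving a steric number of 3, so it is sp2.
C4 carries 4 σ bonds, giving a steric number of 4, so it is sp3.
C5: 4 σ bonds — 4 electron domains, sp3.
C6 — 4 σ bonds. Steric number 4, so sp3.
C7 carries 3 σ bonds, plus one π bond, giving a steric number of 3, so it is sp2.

C1 sp3, C2 sp2, C3 sp2, C4 sp3, C5 sp3, C6 sp3, C7 sp2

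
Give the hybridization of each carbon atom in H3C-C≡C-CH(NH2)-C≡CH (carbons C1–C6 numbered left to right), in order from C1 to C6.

C1 sp3, C2 sp, C3 sp, C4 sp3, C5 sp, C6 sp

C1: 4 σ bonds — 4 electron domains, sp3.
C2: 2 σ bonds, plus two π bonds — 2 electron domains, sp.
C3: 2 σ bonds, plus two π bonds; 2 regions of electron density → sp.
C4: 4 σ bonds; 4 regions of electron density → sp3.
C5: 2 σ bonds, plus two π bonds; 2 regions of electron density → sp.
C6: 2 σ bonds, plus two π bonds; 2 regions of electron density → sp.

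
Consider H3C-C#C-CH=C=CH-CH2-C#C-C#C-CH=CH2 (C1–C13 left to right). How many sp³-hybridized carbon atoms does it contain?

C1: sp3 ✓
C2: sp
C3: sp
C4: sp2
C5: sp
C6: sp2
C7: sp3 ✓
C8: sp
C9: sp
C10: sp
C11: sp
C12: sp2
C13: sp2
C1, C7 → 2 sp3 carbons.

2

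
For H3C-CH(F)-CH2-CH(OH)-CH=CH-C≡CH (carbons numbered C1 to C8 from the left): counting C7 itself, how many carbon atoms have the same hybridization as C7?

C7 is sp (two π bonds).
C1: sp3
C2: sp3
C3: sp3
C4: sp3
C5: sp2
C6: sp2
C7: sp ✓
C8: sp ✓
2 carbons are sp.

2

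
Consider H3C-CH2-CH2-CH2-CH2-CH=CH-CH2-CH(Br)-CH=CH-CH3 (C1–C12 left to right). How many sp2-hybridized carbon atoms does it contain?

C1: sp3
C2: sp3
C3: sp3
C4: sp3
C5: sp3
C6: sp2 ✓
C7: sp2 ✓
C8: sp3
C9: sp3
C10: sp2 ✓
C11: sp2 ✓
C12: sp3
C6, C7, C10, C11 → 4 sp2 carbons.

4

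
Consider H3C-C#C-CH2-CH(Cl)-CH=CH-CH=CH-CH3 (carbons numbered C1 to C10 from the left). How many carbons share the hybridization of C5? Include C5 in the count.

4

C5 is sp3 (only σ bonds).
C1: sp3 ✓
C2: sp
C3: sp
C4: sp3 ✓
C5: sp3 ✓
C6: sp2
C7: sp2
C8: sp2
C9: sp2
C10: sp3 ✓
4 carbons are sp3.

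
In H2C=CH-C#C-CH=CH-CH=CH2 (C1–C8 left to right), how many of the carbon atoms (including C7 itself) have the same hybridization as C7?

C7 is sp2 (one π bond).
C1: sp2 ✓
C2: sp2 ✓
C3: sp
C4: sp
C5: sp2 ✓
C6: sp2 ✓
C7: sp2 ✓
C8: sp2 ✓
6 carbons are sp2.

6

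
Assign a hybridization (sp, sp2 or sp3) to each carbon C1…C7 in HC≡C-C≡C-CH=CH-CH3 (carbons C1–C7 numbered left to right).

C1 (2 σ bonds, plus two π bonds) has steric number 2: sp.
C2 is sp: 2 σ bonds, plus two π bonds, 2 electron-density regions.
C3 carries 2 σ bonds, plus two π bonds, giving a steric number of 2, so it is sp.
C4 — 2 σ bonds, plus two π bonds. Steric number 2, so sp.
C5 — 3 σ bonds, plus one π bond. Steric number 3, so sp2.
C6 carries 3 σ bonds, plus one π bond, giving a steric number of 3, so it is sp2.
C7: 4 σ bonds; 4 regions of electron density → sp3.

C1 sp, C2 sp, C3 sp, C4 sp, C5 sp2, C6 sp2, C7 sp3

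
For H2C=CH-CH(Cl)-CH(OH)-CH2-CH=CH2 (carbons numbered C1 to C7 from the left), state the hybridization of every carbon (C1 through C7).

C1 sp2, C2 sp2, C3 sp3, C4 sp3, C5 sp3, C6 sp2, C7 sp2

C1 — 3 σ bonds, plus one π bond. Steric number 3, so sp2.
C2 (3 σ bonds, plus one π bond) has steric number 3: sp2.
C3 carries 4 σ bonds, giving a steric number of 4, so it is sp3.
C4 is sp3: 4 σ bonds, 4 electron-density regions.
C5: 4 σ bonds — 4 electron domains, sp3.
C6: 3 σ bonds, plus one π bond — 3 electron domains, sp2.
C7 (3 σ bonds, plus one π bond) has steric number 3: sp2.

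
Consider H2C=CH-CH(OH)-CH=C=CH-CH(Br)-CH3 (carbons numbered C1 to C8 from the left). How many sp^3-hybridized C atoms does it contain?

3

C1: sp2
C2: sp2
C3: sp3 ✓
C4: sp2
C5: sp
C6: sp2
C7: sp3 ✓
C8: sp3 ✓
C3, C7, C8 → 3 sp3 carbons.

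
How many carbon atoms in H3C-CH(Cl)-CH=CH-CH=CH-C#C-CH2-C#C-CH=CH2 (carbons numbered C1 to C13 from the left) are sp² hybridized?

6

C1: sp3
C2: sp3
C3: sp2 ✓
C4: sp2 ✓
C5: sp2 ✓
C6: sp2 ✓
C7: sp
C8: sp
C9: sp3
C10: sp
C11: sp
C12: sp2 ✓
C13: sp2 ✓
C3, C4, C5, C6, C12, C13 → 6 sp2 carbons.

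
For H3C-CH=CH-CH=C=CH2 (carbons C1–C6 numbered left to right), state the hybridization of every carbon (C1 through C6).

C1 sp3, C2 sp2, C3 sp2, C4 sp2, C5 sp, C6 sp2

C1: 4 σ bonds; 4 regions of electron density → sp3.
C2 is sp2: 3 σ bonds, plus one π bond, 3 electron-density regions.
C3 has 3 σ bonds, plus one π bond: steric number 3 → sp2.
C4 has 3 σ bonds, plus one π bond: steric number 3 → sp2.
C5 carries 2 σ bonds, plus two π bonds, giving a steric number of 2, so it is sp.
C6 carries 3 σ bonds, plus one π bond, giving a steric number of 3, so it is sp2.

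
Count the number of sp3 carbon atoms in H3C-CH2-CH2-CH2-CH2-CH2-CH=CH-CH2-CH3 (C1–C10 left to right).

C1: sp3 ✓
C2: sp3 ✓
C3: sp3 ✓
C4: sp3 ✓
C5: sp3 ✓
C6: sp3 ✓
C7: sp2
C8: sp2
C9: sp3 ✓
C10: sp3 ✓
C1, C2, C3, C4, C5, C6, C9, C10 → 8 sp3 carbons.

8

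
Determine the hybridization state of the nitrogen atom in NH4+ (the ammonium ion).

Four σ bonds, no lone pair → sp3, tetrahedral.

sp^3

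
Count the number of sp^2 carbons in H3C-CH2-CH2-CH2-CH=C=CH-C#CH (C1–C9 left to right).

C1: sp3
C2: sp3
C3: sp3
C4: sp3
C5: sp2 ✓
C6: sp
C7: sp2 ✓
C8: sp
C9: sp
C5, C7 → 2 sp2 carbons.

2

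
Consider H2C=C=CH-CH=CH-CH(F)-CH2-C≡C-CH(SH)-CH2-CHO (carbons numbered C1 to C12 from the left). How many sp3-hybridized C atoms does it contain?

C1: sp2
C2: sp
C3: sp2
C4: sp2
C5: sp2
C6: sp3 ✓
C7: sp3 ✓
C8: sp
C9: sp
C10: sp3 ✓
C11: sp3 ✓
C12: sp2
C6, C7, C10, C11 → 4 sp3 carbons.

4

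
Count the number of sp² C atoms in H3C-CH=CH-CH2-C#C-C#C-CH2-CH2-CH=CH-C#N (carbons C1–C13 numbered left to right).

C1: sp3
C2: sp2 ✓
C3: sp2 ✓
C4: sp3
C5: sp
C6: sp
C7: sp
C8: sp
C9: sp3
C10: sp3
C11: sp2 ✓
C12: sp2 ✓
C13: sp
C2, C3, C11, C12 → 4 sp2 carbons.

4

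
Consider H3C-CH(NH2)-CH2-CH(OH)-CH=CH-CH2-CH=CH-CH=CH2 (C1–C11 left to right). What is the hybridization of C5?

sp2

C5 — 3 σ bonds, plus one π bond. Steric number 3, so sp2.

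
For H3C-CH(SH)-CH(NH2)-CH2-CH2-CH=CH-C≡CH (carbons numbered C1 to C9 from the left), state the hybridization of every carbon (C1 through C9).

C1 carries 4 σ bonds, giving a steric number of 4, so it is sp3.
C2 is sp3: 4 σ bonds, 4 electron-density regions.
C3 (4 σ bonds) has steric number 4: sp3.
C4 has 4 σ bonds: steric number 4 → sp3.
C5: 4 σ bonds — 4 electron domains, sp3.
C6 — 3 σ bonds, plus one π bond. Steric number 3, so sp2.
C7 — 3 σ bonds, plus one π bond. Steric number 3, so sp2.
C8 carries 2 σ bonds, plus two π bonds, giving a steric number of 2, so it is sp.
C9 carries 2 σ bonds, plus two π bonds, giving a steric number of 2, so it is sp.

C1 sp3, C2 sp3, C3 sp3, C4 sp3, C5 sp3, C6 sp2, C7 sp2, C8 sp, C9 sp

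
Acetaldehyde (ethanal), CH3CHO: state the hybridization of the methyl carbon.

The methyl carbon has 4 σ bonds: steric number 4 → sp3.

sp3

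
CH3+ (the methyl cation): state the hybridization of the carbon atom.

sp²

Three σ bonds to H, empty p orbital → sp2, trigonal planar.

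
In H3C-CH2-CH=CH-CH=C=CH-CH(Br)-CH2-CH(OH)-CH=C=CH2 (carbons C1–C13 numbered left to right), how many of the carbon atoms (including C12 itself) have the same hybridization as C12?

C12 is sp (two π bonds).
C1: sp3
C2: sp3
C3: sp2
C4: sp2
C5: sp2
C6: sp ✓
C7: sp2
C8: sp3
C9: sp3
C10: sp3
C11: sp2
C12: sp ✓
C13: sp2
2 carbons are sp.

2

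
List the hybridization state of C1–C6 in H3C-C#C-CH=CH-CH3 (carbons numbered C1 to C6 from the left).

C1 sp3, C2 sp, C3 sp, C4 sp2, C5 sp2, C6 sp3

C1 carries 4 σ bonds, giving a steric number of 4, so it is sp3.
C2 (2 σ bonds, plus two π bonds) has steric number 2: sp.
C3 has 2 σ bonds, plus two π bonds: steric number 2 → sp.
C4: 3 σ bonds, plus one π bond; 3 regions of electron density → sp2.
C5 — 3 σ bonds, plus one π bond. Steric number 3, so sp2.
C6: 4 σ bonds — 4 electron domains, sp3.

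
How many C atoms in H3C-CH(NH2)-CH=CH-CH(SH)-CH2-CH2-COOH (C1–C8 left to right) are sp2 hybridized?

C1: sp3
C2: sp3
C3: sp2 ✓
C4: sp2 ✓
C5: sp3
C6: sp3
C7: sp3
C8: sp2 ✓
C3, C4, C8 → 3 sp2 carbons.

3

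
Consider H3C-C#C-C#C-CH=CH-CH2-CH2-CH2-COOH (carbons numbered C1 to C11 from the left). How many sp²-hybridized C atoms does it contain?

C1: sp3
C2: sp
C3: sp
C4: sp
C5: sp
C6: sp2 ✓
C7: sp2 ✓
C8: sp3
C9: sp3
C10: sp3
C11: sp2 ✓
C6, C7, C11 → 3 sp2 carbons.

3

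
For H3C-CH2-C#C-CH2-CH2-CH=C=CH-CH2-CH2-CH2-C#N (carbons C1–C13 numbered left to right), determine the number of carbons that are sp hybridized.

C1: sp3
C2: sp3
C3: sp ✓
C4: sp ✓
C5: sp3
C6: sp3
C7: sp2
C8: sp ✓
C9: sp2
C10: sp3
C11: sp3
C12: sp3
C13: sp ✓
C3, C4, C8, C13 → 4 sp carbons.

4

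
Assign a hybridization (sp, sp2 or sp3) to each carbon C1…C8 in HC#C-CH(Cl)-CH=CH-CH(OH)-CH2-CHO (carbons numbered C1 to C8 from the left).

C1 is sp: 2 σ bonds, plus two π bonds, 2 electron-density regions.
C2 (2 σ bonds, plus two π bonds) has steric number 2: sp.
C3 (4 σ bonds) has steric number 4: sp3.
C4 is sp2: 3 σ bonds, plus one π bond, 3 electron-density regions.
C5 (3 σ bonds, plus one π bond) has steric number 3: sp2.
C6 carries 4 σ bonds, giving a steric number of 4, so it is sp3.
C7: 4 σ bonds — 4 electron domains, sp3.
C8: 3 σ bonds, plus one π bond; 3 regions of electron density → sp2.

C1 sp, C2 sp, C3 sp3, C4 sp2, C5 sp2, C6 sp3, C7 sp3, C8 sp2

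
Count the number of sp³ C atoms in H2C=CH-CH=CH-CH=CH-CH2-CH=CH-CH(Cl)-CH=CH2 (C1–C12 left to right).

2

C1: sp2
C2: sp2
C3: sp2
C4: sp2
C5: sp2
C6: sp2
C7: sp3 ✓
C8: sp2
C9: sp2
C10: sp3 ✓
C11: sp2
C12: sp2
C7, C10 → 2 sp3 carbons.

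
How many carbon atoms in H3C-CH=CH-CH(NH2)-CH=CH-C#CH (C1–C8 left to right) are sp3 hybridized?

2

C1: sp3 ✓
C2: sp2
C3: sp2
C4: sp3 ✓
C5: sp2
C6: sp2
C7: sp
C8: sp
C1, C4 → 2 sp3 carbons.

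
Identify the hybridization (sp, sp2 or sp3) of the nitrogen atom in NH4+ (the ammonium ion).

Four σ bonds, no lone pair → sp3, tetrahedral.

sp3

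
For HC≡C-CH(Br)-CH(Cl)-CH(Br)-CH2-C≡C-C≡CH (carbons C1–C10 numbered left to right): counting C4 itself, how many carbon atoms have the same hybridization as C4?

C4 is sp3 (only σ bonds).
C1: sp
C2: sp
C3: sp3 ✓
C4: sp3 ✓
C5: sp3 ✓
C6: sp3 ✓
C7: sp
C8: sp
C9: sp
C10: sp
4 carbons are sp3.

4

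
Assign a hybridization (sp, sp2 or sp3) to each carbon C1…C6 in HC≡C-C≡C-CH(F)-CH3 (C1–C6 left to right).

C1 sp, C2 sp, C3 sp, C4 sp, C5 sp3, C6 sp3

C1 carries 2 σ bonds, plus two π bonds, giving a steric number of 2, so it is sp.
C2: 2 σ bonds, plus two π bonds — 2 electron domains, sp.
C3 has 2 σ bonds, plus two π bonds: steric number 2 → sp.
C4 carries 2 σ bonds, plus two π bonds, giving a steric number of 2, so it is sp.
C5 carries 4 σ bonds, giving a steric number of 4, so it is sp3.
C6 is sp3: 4 σ bonds, 4 electron-density regions.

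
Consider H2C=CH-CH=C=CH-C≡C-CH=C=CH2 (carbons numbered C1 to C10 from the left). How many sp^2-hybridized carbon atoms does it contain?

C1: sp2 ✓
C2: sp2 ✓
C3: sp2 ✓
C4: sp
C5: sp2 ✓
C6: sp
C7: sp
C8: sp2 ✓
C9: sp
C10: sp2 ✓
C1, C2, C3, C5, C8, C10 → 6 sp2 carbons.

6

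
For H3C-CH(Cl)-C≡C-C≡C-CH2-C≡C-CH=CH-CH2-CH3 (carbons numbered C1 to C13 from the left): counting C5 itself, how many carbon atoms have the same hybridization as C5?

6

C5 is sp (two π bonds).
C1: sp3
C2: sp3
C3: sp ✓
C4: sp ✓
C5: sp ✓
C6: sp ✓
C7: sp3
C8: sp ✓
C9: sp ✓
C10: sp2
C11: sp2
C12: sp3
C13: sp3
6 carbons are sp.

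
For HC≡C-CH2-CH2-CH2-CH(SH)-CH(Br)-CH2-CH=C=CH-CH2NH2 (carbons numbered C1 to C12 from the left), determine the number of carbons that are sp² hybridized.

2

C1: sp
C2: sp
C3: sp3
C4: sp3
C5: sp3
C6: sp3
C7: sp3
C8: sp3
C9: sp2 ✓
C10: sp
C11: sp2 ✓
C12: sp3
C9, C11 → 2 sp2 carbons.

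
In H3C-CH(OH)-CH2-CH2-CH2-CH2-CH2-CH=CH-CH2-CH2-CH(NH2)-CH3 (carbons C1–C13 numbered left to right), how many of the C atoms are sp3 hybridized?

C1: sp3 ✓
C2: sp3 ✓
C3: sp3 ✓
C4: sp3 ✓
C5: sp3 ✓
C6: sp3 ✓
C7: sp3 ✓
C8: sp2
C9: sp2
C10: sp3 ✓
C11: sp3 ✓
C12: sp3 ✓
C13: sp3 ✓
C1, C2, C3, C4, C5, C6, C7, C10, C11, C12, C13 → 11 sp3 carbons.

11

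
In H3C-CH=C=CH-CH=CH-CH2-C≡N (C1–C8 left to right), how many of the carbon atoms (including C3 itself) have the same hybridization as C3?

C3 is sp (two π bonds).
C1: sp3
C2: sp2
C3: sp ✓
C4: sp2
C5: sp2
C6: sp2
C7: sp3
C8: sp ✓
2 carbons are sp.

2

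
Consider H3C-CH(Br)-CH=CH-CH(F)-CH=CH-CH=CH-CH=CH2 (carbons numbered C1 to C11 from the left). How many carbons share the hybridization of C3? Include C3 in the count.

C3 is sp2 (one π bond).
C1: sp3
C2: sp3
C3: sp2 ✓
C4: sp2 ✓
C5: sp3
C6: sp2 ✓
C7: sp2 ✓
C8: sp2 ✓
C9: sp2 ✓
C10: sp2 ✓
C11: sp2 ✓
8 carbons are sp2.

8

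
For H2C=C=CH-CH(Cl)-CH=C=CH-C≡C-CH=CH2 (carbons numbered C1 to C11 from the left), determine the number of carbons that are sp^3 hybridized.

1

C1: sp2
C2: sp
C3: sp2
C4: sp3 ✓
C5: sp2
C6: sp
C7: sp2
C8: sp
C9: sp
C10: sp2
C11: sp2
C4 → 1 sp3 carbon.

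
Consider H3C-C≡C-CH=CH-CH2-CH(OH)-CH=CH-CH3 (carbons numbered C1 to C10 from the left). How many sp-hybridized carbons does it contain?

2

C1: sp3
C2: sp ✓
C3: sp ✓
C4: sp2
C5: sp2
C6: sp3
C7: sp3
C8: sp2
C9: sp2
C10: sp3
C2, C3 → 2 sp carbons.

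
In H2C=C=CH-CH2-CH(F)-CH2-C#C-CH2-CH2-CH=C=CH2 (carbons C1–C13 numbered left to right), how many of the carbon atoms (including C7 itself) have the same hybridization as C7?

4

C7 is sp (two π bonds).
C1: sp2
C2: sp ✓
C3: sp2
C4: sp3
C5: sp3
C6: sp3
C7: sp ✓
C8: sp ✓
C9: sp3
C10: sp3
C11: sp2
C12: sp ✓
C13: sp2
4 carbons are sp.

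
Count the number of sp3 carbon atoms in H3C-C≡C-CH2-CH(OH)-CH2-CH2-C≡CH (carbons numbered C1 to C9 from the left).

5

C1: sp3 ✓
C2: sp
C3: sp
C4: sp3 ✓
C5: sp3 ✓
C6: sp3 ✓
C7: sp3 ✓
C8: sp
C9: sp
C1, C4, C5, C6, C7 → 5 sp3 carbons.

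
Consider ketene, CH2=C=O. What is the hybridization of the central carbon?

The central carbon: 2 σ bonds, plus two π bonds; 2 regions of electron density → sp.

sp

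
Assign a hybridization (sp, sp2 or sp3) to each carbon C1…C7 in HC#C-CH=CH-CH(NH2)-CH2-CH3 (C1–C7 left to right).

C1 is sp: 2 σ bonds, plus two π bonds, 2 electron-density regions.
C2: 2 σ bonds, plus two π bonds — 2 electron domains, sp.
C3: 3 σ bonds, plus one π bond — 3 electron domains, sp2.
C4 — 3 σ bonds, plus one π bond. Steric number 3, so sp2.
C5 is sp3: 4 σ bonds, 4 electron-density regions.
C6 carries 4 σ bonds, giving a steric number of 4, so it is sp3.
C7 has 4 σ bonds: steric number 4 → sp3.

C1 sp, C2 sp, C3 sp2, C4 sp2, C5 sp3, C6 sp3, C7 sp3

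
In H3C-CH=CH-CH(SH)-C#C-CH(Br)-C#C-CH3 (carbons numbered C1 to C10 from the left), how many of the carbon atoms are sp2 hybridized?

2

C1: sp3
C2: sp2 ✓
C3: sp2 ✓
C4: sp3
C5: sp
C6: sp
C7: sp3
C8: sp
C9: sp
C10: sp3
C2, C3 → 2 sp2 carbons.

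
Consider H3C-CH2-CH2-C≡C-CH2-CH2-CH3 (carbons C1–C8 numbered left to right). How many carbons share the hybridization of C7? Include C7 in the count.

6

C7 is sp3 (only σ bonds).
C1: sp3 ✓
C2: sp3 ✓
C3: sp3 ✓
C4: sp
C5: sp
C6: sp3 ✓
C7: sp3 ✓
C8: sp3 ✓
6 carbons are sp3.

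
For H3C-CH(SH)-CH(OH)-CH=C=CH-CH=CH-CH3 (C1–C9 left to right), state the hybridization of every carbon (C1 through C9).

C1 sp3, C2 sp3, C3 sp3, C4 sp2, C5 sp, C6 sp2, C7 sp2, C8 sp2, C9 sp3

C1 — 4 σ bonds. Steric number 4, so sp3.
C2: 4 σ bonds; 4 regions of electron density → sp3.
C3 is sp3: 4 σ bonds, 4 electron-density regions.
C4: 3 σ bonds, plus one π bond; 3 regions of electron density → sp2.
C5: 2 σ bonds, plus two π bonds; 2 regions of electron density → sp.
C6: 3 σ bonds, plus one π bond — 3 electron domains, sp2.
C7 carries 3 σ bonds, plus one π bond, giving a steric number of 3, so it is sp2.
C8 carries 3 σ bonds, plus one π bond, giving a steric number of 3, so it is sp2.
C9 (4 σ bonds) has steric number 4: sp3.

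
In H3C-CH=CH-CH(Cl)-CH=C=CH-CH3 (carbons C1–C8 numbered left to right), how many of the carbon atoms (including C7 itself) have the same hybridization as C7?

4

C7 is sp2 (one π bond).
C1: sp3
C2: sp2 ✓
C3: sp2 ✓
C4: sp3
C5: sp2 ✓
C6: sp
C7: sp2 ✓
C8: sp3
4 carbons are sp2.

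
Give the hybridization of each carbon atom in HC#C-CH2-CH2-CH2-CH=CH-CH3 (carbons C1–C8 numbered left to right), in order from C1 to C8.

C1 sp, C2 sp, C3 sp3, C4 sp3, C5 sp3, C6 sp2, C7 sp2, C8 sp3

C1 (2 σ bonds, plus two π bonds) has steric number 2: sp.
C2: 2 σ bonds, plus two π bonds; 2 regions of electron density → sp.
C3 is sp3: 4 σ bonds, 4 electron-density regions.
C4 — 4 σ bonds. Steric number 4, so sp3.
C5 — 4 σ bonds. Steric number 4, so sp3.
C6 — 3 σ bonds, plus one π bond. Steric number 3, so sp2.
C7 has 3 σ bonds, plus one π bond: steric number 3 → sp2.
C8: 4 σ bonds — 4 electron domains, sp3.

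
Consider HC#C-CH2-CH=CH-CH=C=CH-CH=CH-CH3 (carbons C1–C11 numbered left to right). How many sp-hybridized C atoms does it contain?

3

C1: sp ✓
C2: sp ✓
C3: sp3
C4: sp2
C5: sp2
C6: sp2
C7: sp ✓
C8: sp2
C9: sp2
C10: sp2
C11: sp3
C1, C2, C7 → 3 sp carbons.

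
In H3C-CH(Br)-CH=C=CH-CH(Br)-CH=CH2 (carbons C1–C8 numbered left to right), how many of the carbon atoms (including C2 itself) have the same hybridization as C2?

3

C2 is sp3 (only σ bonds).
C1: sp3 ✓
C2: sp3 ✓
C3: sp2
C4: sp
C5: sp2
C6: sp3 ✓
C7: sp2
C8: sp2
3 carbons are sp3.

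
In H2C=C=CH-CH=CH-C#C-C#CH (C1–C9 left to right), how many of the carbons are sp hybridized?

C1: sp2
C2: sp ✓
C3: sp2
C4: sp2
C5: sp2
C6: sp ✓
C7: sp ✓
C8: sp ✓
C9: sp ✓
C2, C6, C7, C8, C9 → 5 sp carbons.

5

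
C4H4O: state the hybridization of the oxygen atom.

One O lone pair is in the aromatic π system (p orbital), the other is in an sp2 hybrid in the ring plane; O has two σ bonds + one in-plane lone pair → sp2.

sp^2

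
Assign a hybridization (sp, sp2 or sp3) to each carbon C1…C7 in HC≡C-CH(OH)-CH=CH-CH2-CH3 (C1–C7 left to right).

C1 sp, C2 sp, C3 sp3, C4 sp2, C5 sp2, C6 sp3, C7 sp3

C1 is sp: 2 σ bonds, plus two π bonds, 2 electron-density regions.
C2: 2 σ bonds, plus two π bonds; 2 regions of electron density → sp.
C3 is sp3: 4 σ bonds, 4 electron-density regions.
C4 (3 σ bonds, plus one π bond) has steric number 3: sp2.
C5 (3 σ bonds, plus one π bond) has steric number 3: sp2.
C6: 4 σ bonds; 4 regions of electron density → sp3.
C7: 4 σ bonds; 4 regions of electron density → sp3.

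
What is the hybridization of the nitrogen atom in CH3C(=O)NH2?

The nitrogen lone pair is delocalised into the carbonyl π system (amide resonance), so N is planar sp2 rather than the sp3 a naive steric count of 4 would suggest.

sp²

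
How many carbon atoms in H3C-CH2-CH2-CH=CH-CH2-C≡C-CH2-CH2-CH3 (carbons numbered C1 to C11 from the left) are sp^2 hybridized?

2

C1: sp3
C2: sp3
C3: sp3
C4: sp2 ✓
C5: sp2 ✓
C6: sp3
C7: sp
C8: sp
C9: sp3
C10: sp3
C11: sp3
C4, C5 → 2 sp2 carbons.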